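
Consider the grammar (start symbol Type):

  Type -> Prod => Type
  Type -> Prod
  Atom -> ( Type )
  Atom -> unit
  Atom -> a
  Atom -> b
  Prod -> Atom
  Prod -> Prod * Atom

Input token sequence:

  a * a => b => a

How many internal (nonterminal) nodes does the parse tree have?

[Type [Prod [Prod [Atom a]] * [Atom a]] => [Type [Prod [Atom b]] => [Type [Prod [Atom a]]]]]

11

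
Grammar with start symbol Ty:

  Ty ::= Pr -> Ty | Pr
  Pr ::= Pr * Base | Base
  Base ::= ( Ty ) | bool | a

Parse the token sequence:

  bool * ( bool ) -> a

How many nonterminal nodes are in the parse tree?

[Ty [Pr [Pr [Base bool]] * [Base ( [Ty [Pr [Base bool]]] )]] -> [Ty [Pr [Base a]]]]

11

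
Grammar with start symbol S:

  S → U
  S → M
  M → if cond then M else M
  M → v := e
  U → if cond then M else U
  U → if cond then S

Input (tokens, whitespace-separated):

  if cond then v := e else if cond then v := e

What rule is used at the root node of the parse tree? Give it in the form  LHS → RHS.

S → U

[S [U if cond then [M v := e] else [U if cond then [S [M v := e]]]]]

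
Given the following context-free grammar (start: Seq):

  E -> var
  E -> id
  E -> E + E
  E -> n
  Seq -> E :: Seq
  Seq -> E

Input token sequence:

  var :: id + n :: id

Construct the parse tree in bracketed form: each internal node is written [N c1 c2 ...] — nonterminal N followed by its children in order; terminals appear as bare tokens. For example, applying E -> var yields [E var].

Seq
E :: Seq
var :: Seq
var :: E :: Seq
var :: E + E :: Seq
var :: id + E :: Seq
var :: id + n :: Seq
var :: id + n :: E
var :: id + n :: id

[Seq [E var] :: [Seq [E [E id] + [E n]] :: [Seq [E id]]]]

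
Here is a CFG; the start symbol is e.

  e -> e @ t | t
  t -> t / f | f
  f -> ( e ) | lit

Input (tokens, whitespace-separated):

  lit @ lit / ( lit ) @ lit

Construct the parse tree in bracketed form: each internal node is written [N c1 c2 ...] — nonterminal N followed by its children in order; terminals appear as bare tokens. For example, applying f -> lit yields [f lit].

e
e @ t
e @ t @ t
t @ t @ t
f @ t @ t
lit @ t @ t
lit @ t / f @ t
lit @ f / f @ t
lit @ lit / f @ t
lit @ lit / ( e ) @ t
lit @ lit / ( t ) @ t
lit @ lit / ( f ) @ t
lit @ lit / ( lit ) @ t
lit @ lit / ( lit ) @ f
lit @ lit / ( lit ) @ lit

[e [e [e [t [f lit]]] @ [t [t [f lit]] / [f ( [e [t [f lit]]] )]]] @ [t [f lit]]]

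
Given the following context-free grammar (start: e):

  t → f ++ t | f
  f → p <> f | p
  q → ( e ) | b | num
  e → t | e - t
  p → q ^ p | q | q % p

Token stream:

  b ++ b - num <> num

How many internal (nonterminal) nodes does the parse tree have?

17

[e [e [t [f [p [q b]]] ++ [t [f [p [q b]]]]]] - [t [f [p [q num]] <> [f [p [q num]]]]]]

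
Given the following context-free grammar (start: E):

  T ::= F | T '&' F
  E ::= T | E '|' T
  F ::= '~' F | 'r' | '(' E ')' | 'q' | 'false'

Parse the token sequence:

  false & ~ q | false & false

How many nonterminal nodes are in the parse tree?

11

[E [E [T [T [F false]] & [F ~ [F q]]]] | [T [T [F false]] & [F false]]]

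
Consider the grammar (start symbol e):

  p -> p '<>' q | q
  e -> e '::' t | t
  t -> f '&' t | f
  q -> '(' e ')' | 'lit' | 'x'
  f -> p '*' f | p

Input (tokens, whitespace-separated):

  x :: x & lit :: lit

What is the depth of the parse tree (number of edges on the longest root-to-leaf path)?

7

[e [e [e [t [f [p [q x]]]]] :: [t [f [p [q x]]] & [t [f [p [q lit]]]]]] :: [t [f [p [q lit]]]]]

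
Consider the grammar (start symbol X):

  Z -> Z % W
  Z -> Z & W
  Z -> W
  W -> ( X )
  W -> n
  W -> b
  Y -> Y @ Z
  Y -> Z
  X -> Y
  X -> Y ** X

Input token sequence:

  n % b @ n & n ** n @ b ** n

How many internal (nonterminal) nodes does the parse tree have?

22

[X [Y [Y [Z [Z [W n]] % [W b]]] @ [Z [Z [W n]] & [W n]]] ** [X [Y [Y [Z [W n]]] @ [Z [W b]]] ** [X [Y [Z [W n]]]]]]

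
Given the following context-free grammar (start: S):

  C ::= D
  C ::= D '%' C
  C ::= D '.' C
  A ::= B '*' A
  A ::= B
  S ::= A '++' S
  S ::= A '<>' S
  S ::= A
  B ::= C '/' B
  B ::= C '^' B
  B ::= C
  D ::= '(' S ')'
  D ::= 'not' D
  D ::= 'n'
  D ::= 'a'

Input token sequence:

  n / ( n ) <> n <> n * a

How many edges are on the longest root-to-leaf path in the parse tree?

[S [A [B [C [D n]] / [B [C [D ( [S [A [B [C [D n]]]]] )]]]]] <> [S [A [B [C [D n]]]] <> [S [A [B [C [D n]]] * [A [B [C [D a]]]]]]]]

11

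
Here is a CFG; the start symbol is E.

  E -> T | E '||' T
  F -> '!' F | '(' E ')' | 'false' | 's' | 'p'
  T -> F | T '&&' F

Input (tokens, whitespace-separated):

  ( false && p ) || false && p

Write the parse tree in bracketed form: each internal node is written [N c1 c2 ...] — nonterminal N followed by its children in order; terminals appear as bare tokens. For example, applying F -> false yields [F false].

[E [E [T [F ( [E [T [T [F false]] && [F p]]] )]]] || [T [T [F false]] && [F p]]]

E
E || T
T || T
F || T
( E ) || T
( T ) || T
( T && F ) || T
( F && F ) || T
( false && F ) || T
( false && p ) || T
( false && p ) || T && F
( false && p ) || F && F
( false && p ) || false && F
( false && p ) || false && p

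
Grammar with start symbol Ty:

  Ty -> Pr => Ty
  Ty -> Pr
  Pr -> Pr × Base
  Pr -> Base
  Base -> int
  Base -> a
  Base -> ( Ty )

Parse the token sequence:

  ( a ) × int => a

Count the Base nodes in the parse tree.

4

[Ty [Pr [Pr [Base ( [Ty [Pr [Base a]]] )]] × [Base int]] => [Ty [Pr [Base a]]]]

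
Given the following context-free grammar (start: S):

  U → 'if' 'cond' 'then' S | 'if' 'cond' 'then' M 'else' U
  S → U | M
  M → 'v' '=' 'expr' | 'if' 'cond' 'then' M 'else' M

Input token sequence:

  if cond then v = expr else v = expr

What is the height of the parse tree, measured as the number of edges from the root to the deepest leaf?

[S [M if cond then [M v = expr] else [M v = expr]]]

3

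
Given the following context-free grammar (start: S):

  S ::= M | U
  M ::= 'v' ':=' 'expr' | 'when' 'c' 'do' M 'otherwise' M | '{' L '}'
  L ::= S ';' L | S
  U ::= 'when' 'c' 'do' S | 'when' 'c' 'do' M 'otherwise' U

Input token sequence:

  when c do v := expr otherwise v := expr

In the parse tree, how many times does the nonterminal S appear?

[S [M when c do [M v := expr] otherwise [M v := expr]]]

1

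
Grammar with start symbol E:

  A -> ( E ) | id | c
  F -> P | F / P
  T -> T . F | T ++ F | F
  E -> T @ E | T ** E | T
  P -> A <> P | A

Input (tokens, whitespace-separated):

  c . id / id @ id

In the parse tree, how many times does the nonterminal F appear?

4

[E [T [T [F [P [A c]]]] . [F [F [P [A id]]] / [P [A id]]]] @ [E [T [F [P [A id]]]]]]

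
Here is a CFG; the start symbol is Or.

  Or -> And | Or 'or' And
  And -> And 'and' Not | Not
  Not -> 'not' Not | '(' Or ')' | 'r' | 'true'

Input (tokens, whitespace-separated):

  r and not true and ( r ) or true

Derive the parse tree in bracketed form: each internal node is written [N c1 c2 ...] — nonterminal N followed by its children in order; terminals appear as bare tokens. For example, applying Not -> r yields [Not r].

[Or [Or [And [And [And [Not r]] and [Not not [Not true]]] and [Not ( [Or [And [Not r]]] )]]] or [And [Not true]]]

Or
Or or And
And or And
And and Not or And
And and Not and Not or And
Not and Not and Not or And
r and Not and Not or And
r and not Not and Not or And
r and not true and Not or And
r and not true and ( Or ) or And
r and not true and ( And ) or And
r and not true and ( Not ) or And
r and not true and ( r ) or And
r and not true and ( r ) or Not
r and not true and ( r ) or true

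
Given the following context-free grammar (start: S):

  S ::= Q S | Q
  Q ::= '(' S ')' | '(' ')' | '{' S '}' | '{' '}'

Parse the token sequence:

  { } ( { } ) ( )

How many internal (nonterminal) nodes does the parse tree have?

[S [Q { }] [S [Q ( [S [Q { }]] )] [S [Q ( )]]]]

8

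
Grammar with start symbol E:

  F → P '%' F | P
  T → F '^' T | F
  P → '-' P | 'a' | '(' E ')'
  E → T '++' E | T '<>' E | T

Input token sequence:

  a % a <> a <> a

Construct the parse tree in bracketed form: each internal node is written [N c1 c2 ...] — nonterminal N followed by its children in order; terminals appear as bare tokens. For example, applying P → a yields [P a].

E
T <> E
F <> E
P % F <> E
a % F <> E
a % P <> E
a % a <> E
a % a <> T <> E
a % a <> F <> E
a % a <> P <> E
a % a <> a <> E
a % a <> a <> T
a % a <> a <> F
a % a <> a <> P
a % a <> a <> a

[E [T [F [P a] % [F [P a]]]] <> [E [T [F [P a]]] <> [E [T [F [P a]]]]]]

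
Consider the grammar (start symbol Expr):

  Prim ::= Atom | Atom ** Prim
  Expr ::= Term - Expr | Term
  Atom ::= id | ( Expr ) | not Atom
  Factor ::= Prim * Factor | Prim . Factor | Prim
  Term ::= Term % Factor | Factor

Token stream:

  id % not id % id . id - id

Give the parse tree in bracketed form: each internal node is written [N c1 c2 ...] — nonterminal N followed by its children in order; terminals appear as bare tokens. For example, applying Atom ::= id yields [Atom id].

Expr
Term - Expr
Term % Factor - Expr
Term % Factor % Factor - Expr
Factor % Factor % Factor - Expr
Prim % Factor % Factor - Expr
Atom % Factor % Factor - Expr
id % Factor % Factor - Expr
id % Prim % Factor - Expr
id % Atom % Factor - Expr
id % not Atom % Factor - Expr
id % not id % Factor - Expr
id % not id % Prim . Factor - Expr
id % not id % Atom . Factor - Expr
id % not id % id . Factor - Expr
id % not id % id . Prim - Expr
id % not id % id . Atom - Expr
id % not id % id . id - Expr
id % not id % id . id - Term
id % not id % id . id - Factor
id % not id % id . id - Prim
id % not id % id . id - Atom
id % not id % id . id - id

[Expr [Term [Term [Term [Factor [Prim [Atom id]]]] % [Factor [Prim [Atom not [Atom id]]]]] % [Factor [Prim [Atom id]] . [Factor [Prim [Atom id]]]]] - [Expr [Term [Factor [Prim [Atom id]]]]]]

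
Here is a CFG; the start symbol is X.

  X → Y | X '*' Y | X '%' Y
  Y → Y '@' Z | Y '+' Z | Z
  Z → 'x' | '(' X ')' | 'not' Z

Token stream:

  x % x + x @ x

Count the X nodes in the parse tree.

[X [X [Y [Z x]]] % [Y [Y [Y [Z x]] + [Z x]] @ [Z x]]]

2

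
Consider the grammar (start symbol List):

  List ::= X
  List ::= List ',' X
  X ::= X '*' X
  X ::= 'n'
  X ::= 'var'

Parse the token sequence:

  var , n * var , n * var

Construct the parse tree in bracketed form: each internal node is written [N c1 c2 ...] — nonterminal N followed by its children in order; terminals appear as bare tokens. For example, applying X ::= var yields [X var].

List
List , X
List , X , X
X , X , X
var , X , X
var , X * X , X
var , n * X , X
var , n * var , X
var , n * var , X * X
var , n * var , n * X
var , n * var , n * var

[List [List [List [X var]] , [X [X n] * [X var]]] , [X [X n] * [X var]]]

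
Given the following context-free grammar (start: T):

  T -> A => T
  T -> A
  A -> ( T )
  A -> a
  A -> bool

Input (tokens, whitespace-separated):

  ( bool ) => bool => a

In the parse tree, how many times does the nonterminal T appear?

[T [A ( [T [A bool]] )] => [T [A bool] => [T [A a]]]]

4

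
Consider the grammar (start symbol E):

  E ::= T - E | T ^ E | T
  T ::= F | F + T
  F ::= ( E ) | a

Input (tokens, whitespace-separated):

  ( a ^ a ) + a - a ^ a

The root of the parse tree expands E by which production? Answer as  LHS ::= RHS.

E ::= T - E

[E [T [F ( [E [T [F a]] ^ [E [T [F a]]]] )] + [T [F a]]] - [E [T [F a]] ^ [E [T [F a]]]]]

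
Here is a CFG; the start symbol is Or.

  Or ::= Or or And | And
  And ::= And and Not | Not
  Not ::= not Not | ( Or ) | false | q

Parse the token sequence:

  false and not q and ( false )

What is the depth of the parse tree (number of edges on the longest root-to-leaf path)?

6

[Or [And [And [And [Not false]] and [Not not [Not q]]] and [Not ( [Or [And [Not false]]] )]]]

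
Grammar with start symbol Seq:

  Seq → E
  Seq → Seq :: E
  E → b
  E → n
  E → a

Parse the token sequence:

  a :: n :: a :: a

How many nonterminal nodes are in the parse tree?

[Seq [Seq [Seq [Seq [E a]] :: [E n]] :: [E a]] :: [E a]]

8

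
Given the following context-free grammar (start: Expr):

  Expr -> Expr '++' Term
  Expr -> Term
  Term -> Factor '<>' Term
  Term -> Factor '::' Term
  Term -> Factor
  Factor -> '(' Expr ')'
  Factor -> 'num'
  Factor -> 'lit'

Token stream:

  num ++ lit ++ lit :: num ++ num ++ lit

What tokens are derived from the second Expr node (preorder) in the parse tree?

[Expr [Expr [Expr [Expr [Expr [Term [Factor num]]] ++ [Term [Factor lit]]] ++ [Term [Factor lit] :: [Term [Factor num]]]] ++ [Term [Factor num]]] ++ [Term [Factor lit]]]

num ++ lit ++ lit :: num ++ num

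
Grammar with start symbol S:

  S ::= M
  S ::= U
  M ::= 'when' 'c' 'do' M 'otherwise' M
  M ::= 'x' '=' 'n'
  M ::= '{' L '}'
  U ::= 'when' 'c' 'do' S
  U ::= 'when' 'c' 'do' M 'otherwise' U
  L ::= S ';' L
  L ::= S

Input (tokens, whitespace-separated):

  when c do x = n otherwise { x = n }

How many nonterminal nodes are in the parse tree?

[S [M when c do [M x = n] otherwise [M { [L [S [M x = n]]] }]]]

7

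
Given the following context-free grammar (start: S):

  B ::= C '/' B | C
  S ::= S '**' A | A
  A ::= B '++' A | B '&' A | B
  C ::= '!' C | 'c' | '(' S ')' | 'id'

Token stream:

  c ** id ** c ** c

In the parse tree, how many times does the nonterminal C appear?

4

[S [S [S [S [A [B [C c]]]] ** [A [B [C id]]]] ** [A [B [C c]]]] ** [A [B [C c]]]]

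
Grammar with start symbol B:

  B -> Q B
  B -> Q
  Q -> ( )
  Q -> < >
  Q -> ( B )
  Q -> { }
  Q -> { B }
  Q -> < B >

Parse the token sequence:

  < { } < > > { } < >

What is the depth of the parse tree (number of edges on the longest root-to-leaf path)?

[B [Q < [B [Q { }] [B [Q < >]]] >] [B [Q { }] [B [Q < >]]]]

5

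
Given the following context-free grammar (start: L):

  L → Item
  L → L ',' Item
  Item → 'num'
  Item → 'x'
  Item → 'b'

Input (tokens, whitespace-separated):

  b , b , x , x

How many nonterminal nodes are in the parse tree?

8

[L [L [L [L [Item b]] , [Item b]] , [Item x]] , [Item x]]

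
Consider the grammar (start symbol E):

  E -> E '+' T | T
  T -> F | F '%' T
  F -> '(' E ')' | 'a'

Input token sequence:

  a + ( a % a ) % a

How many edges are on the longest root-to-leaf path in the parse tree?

7

[E [E [T [F a]]] + [T [F ( [E [T [F a] % [T [F a]]]] )] % [T [F a]]]]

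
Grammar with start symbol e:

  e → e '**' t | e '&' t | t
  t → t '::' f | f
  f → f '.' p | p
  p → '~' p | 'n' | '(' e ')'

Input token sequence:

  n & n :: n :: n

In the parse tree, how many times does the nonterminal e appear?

[e [e [t [f [p n]]]] & [t [t [t [f [p n]]] :: [f [p n]]] :: [f [p n]]]]

2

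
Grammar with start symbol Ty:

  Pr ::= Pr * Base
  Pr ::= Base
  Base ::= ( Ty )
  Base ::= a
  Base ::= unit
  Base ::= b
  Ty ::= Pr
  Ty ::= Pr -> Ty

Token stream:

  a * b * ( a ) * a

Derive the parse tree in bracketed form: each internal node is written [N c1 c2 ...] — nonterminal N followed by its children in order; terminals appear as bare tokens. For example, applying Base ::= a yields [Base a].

[Ty [Pr [Pr [Pr [Pr [Base a]] * [Base b]] * [Base ( [Ty [Pr [Base a]]] )]] * [Base a]]]

Ty
Pr
Pr * Base
Pr * Base * Base
Pr * Base * Base * Base
Base * Base * Base * Base
a * Base * Base * Base
a * b * Base * Base
a * b * ( Ty ) * Base
a * b * ( Pr ) * Base
a * b * ( Base ) * Base
a * b * ( a ) * Base
a * b * ( a ) * a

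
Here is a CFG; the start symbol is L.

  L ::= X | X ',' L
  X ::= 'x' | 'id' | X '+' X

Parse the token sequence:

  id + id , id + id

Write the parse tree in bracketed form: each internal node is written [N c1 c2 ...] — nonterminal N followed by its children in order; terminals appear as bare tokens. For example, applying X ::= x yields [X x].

L
X , L
X + X , L
id + X , L
id + id , L
id + id , X
id + id , X + X
id + id , id + X
id + id , id + id

[L [X [X id] + [X id]] , [L [X [X id] + [X id]]]]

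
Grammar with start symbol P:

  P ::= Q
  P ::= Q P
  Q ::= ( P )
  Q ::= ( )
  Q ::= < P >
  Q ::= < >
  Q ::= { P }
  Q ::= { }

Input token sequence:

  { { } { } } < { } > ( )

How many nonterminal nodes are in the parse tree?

[P [Q { [P [Q { }] [P [Q { }]]] }] [P [Q < [P [Q { }]] >] [P [Q ( )]]]]

12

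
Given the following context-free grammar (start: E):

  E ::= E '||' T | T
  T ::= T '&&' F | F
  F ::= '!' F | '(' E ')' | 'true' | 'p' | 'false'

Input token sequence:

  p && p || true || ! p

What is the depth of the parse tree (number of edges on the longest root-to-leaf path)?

6

[E [E [E [T [T [F p]] && [F p]]] || [T [F true]]] || [T [F ! [F p]]]]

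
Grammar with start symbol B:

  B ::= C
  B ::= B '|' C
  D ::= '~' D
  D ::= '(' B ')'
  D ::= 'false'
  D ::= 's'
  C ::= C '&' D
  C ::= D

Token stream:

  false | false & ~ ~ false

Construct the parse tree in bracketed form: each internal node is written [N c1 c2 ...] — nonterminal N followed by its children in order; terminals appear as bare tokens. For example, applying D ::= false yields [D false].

B
B | C
C | C
D | C
false | C
false | C & D
false | D & D
false | false & D
false | false & ~ D
false | false & ~ ~ D
false | false & ~ ~ false

[B [B [C [D false]]] | [C [C [D false]] & [D ~ [D ~ [D false]]]]]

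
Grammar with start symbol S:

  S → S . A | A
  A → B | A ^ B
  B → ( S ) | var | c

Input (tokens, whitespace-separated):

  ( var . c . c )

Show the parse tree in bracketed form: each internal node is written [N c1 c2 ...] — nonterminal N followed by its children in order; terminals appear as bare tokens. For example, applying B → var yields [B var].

S
A
B
( S )
( S . A )
( S . A . A )
( A . A . A )
( B . A . A )
( var . A . A )
( var . B . A )
( var . c . A )
( var . c . B )
( var . c . c )

[S [A [B ( [S [S [S [A [B var]]] . [A [B c]]] . [A [B c]]] )]]]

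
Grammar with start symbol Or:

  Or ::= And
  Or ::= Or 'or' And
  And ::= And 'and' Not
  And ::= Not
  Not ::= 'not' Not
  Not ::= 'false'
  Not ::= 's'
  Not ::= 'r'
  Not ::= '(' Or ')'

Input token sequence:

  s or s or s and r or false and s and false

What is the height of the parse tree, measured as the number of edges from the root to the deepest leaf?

6

[Or [Or [Or [Or [And [Not s]]] or [And [Not s]]] or [And [And [Not s]] and [Not r]]] or [And [And [And [Not false]] and [Not s]] and [Not false]]]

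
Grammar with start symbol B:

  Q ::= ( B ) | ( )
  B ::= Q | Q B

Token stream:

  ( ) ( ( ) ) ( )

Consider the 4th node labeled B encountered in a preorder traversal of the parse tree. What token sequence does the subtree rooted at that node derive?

( )

[B [Q ( )] [B [Q ( [B [Q ( )]] )] [B [Q ( )]]]]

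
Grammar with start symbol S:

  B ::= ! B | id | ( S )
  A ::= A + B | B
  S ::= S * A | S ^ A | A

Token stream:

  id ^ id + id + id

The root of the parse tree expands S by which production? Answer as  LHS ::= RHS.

[S [S [A [B id]]] ^ [A [A [A [B id]] + [B id]] + [B id]]]

S ::= S ^ A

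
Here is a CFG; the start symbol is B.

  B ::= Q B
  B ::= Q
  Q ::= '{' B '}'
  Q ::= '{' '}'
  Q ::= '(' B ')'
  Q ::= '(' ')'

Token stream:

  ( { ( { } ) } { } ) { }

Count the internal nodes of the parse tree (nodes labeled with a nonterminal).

12

[B [Q ( [B [Q { [B [Q ( [B [Q { }]] )]] }] [B [Q { }]]] )] [B [Q { }]]]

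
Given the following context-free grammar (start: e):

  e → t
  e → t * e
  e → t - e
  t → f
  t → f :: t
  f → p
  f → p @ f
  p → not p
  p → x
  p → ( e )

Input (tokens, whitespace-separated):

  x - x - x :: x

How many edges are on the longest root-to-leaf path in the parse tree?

[e [t [f [p x]]] - [e [t [f [p x]]] - [e [t [f [p x]] :: [t [f [p x]]]]]]]

7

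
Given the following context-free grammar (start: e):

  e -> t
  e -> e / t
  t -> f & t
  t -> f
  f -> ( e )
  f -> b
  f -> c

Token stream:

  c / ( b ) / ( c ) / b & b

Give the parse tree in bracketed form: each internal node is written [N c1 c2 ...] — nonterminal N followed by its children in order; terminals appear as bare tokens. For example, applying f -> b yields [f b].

e
e / t
e / t / t
e / t / t / t
t / t / t / t
f / t / t / t
c / t / t / t
c / f / t / t
c / ( e ) / t / t
c / ( t ) / t / t
c / ( f ) / t / t
c / ( b ) / t / t
c / ( b ) / f / t
c / ( b ) / ( e ) / t
c / ( b ) / ( t ) / t
c / ( b ) / ( f ) / t
c / ( b ) / ( c ) / t
c / ( b ) / ( c ) / f & t
c / ( b ) / ( c ) / b & t
c / ( b ) / ( c ) / b & f
c / ( b ) / ( c ) / b & b

[e [e [e [e [t [f c]]] / [t [f ( [e [t [f b]]] )]]] / [t [f ( [e [t [f c]]] )]]] / [t [f b] & [t [f b]]]]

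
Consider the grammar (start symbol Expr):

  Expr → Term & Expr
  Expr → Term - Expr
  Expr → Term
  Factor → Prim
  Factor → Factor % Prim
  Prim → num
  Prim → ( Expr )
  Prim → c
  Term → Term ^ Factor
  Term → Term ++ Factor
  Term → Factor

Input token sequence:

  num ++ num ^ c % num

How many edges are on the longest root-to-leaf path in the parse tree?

[Expr [Term [Term [Term [Factor [Prim num]]] ++ [Factor [Prim num]]] ^ [Factor [Factor [Prim c]] % [Prim num]]]]

6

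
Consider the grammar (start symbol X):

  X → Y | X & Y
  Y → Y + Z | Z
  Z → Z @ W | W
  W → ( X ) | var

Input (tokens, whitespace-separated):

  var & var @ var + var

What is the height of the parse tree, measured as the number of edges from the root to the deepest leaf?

[X [X [Y [Z [W var]]]] & [Y [Y [Z [Z [W var]] @ [W var]]] + [Z [W var]]]]

6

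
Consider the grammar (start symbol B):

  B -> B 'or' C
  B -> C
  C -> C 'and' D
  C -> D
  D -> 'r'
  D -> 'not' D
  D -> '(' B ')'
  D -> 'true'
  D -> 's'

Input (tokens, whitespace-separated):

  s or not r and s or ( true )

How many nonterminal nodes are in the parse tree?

[B [B [B [C [D s]]] or [C [C [D not [D r]]] and [D s]]] or [C [D ( [B [C [D true]]] )]]]

15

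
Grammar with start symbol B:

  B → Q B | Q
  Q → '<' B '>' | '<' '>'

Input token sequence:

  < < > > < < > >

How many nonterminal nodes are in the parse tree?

8

[B [Q < [B [Q < >]] >] [B [Q < [B [Q < >]] >]]]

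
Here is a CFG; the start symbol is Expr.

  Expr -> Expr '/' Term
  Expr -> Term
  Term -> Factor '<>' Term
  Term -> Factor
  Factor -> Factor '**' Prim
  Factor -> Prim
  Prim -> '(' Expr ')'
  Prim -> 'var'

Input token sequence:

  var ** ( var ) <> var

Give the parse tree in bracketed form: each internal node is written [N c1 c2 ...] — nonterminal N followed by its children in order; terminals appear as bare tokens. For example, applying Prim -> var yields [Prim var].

[Expr [Term [Factor [Factor [Prim var]] ** [Prim ( [Expr [Term [Factor [Prim var]]]] )]] <> [Term [Factor [Prim var]]]]]

Expr
Term
Factor <> Term
Factor ** Prim <> Term
Prim ** Prim <> Term
var ** Prim <> Term
var ** ( Expr ) <> Term
var ** ( Term ) <> Term
var ** ( Factor ) <> Term
var ** ( Prim ) <> Term
var ** ( var ) <> Term
var ** ( var ) <> Factor
var ** ( var ) <> Prim
var ** ( var ) <> var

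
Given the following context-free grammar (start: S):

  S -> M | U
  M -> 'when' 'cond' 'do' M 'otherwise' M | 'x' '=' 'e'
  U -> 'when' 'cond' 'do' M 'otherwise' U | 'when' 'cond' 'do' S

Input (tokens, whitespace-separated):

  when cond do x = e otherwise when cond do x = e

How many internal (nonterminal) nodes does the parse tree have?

6

[S [U when cond do [M x = e] otherwise [U when cond do [S [M x = e]]]]]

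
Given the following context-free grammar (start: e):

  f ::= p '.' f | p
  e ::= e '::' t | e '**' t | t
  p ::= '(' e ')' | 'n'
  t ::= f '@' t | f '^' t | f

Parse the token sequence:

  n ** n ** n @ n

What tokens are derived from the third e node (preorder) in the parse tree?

[e [e [e [t [f [p n]]]] ** [t [f [p n]]]] ** [t [f [p n]] @ [t [f [p n]]]]]

n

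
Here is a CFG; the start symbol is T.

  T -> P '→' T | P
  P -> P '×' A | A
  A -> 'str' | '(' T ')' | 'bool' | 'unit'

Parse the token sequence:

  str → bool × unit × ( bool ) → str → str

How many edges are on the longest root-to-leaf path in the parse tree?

7

[T [P [A str]] → [T [P [P [P [A bool]] × [A unit]] × [A ( [T [P [A bool]]] )]] → [T [P [A str]] → [T [P [A str]]]]]]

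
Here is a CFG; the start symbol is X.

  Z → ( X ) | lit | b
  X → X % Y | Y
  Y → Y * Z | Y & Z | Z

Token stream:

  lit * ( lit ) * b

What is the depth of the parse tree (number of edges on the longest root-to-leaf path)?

[X [Y [Y [Y [Z lit]] * [Z ( [X [Y [Z lit]]] )]] * [Z b]]]

7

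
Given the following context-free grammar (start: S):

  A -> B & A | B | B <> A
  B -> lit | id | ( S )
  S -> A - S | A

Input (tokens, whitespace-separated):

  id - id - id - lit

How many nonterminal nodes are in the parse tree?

[S [A [B id]] - [S [A [B id]] - [S [A [B id]] - [S [A [B lit]]]]]]

12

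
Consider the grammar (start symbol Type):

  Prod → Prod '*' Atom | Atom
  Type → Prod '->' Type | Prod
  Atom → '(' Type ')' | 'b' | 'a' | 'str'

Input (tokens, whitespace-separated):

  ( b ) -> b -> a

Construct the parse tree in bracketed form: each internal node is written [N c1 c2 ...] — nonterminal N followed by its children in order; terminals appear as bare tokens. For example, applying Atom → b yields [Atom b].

[Type [Prod [Atom ( [Type [Prod [Atom b]]] )]] -> [Type [Prod [Atom b]] -> [Type [Prod [Atom a]]]]]

Type
Prod -> Type
Atom -> Type
( Type ) -> Type
( Prod ) -> Type
( Atom ) -> Type
( b ) -> Type
( b ) -> Prod -> Type
( b ) -> Atom -> Type
( b ) -> b -> Type
( b ) -> b -> Prod
( b ) -> b -> Atom
( b ) -> b -> a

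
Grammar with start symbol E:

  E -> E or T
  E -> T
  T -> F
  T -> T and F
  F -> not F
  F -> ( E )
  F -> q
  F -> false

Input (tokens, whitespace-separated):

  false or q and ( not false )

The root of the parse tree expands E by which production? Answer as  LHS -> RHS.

[E [E [T [F false]]] or [T [T [F q]] and [F ( [E [T [F not [F false]]]] )]]]

E -> E or T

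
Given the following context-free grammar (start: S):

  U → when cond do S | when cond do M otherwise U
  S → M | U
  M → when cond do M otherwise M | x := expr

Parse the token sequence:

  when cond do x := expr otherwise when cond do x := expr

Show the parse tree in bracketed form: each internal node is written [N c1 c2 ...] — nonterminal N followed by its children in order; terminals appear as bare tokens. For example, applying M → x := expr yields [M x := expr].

[S [U when cond do [M x := expr] otherwise [U when cond do [S [M x := expr]]]]]

S
U
when cond do M otherwise U
when cond do x := expr otherwise U
when cond do x := expr otherwise when cond do S
when cond do x := expr otherwise when cond do M
when cond do x := expr otherwise when cond do x := expr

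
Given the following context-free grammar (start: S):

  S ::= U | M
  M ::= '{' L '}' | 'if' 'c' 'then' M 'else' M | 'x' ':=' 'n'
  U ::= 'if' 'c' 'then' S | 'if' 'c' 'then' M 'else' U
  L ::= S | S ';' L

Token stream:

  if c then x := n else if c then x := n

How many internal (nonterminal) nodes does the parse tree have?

[S [U if c then [M x := n] else [U if c then [S [M x := n]]]]]

6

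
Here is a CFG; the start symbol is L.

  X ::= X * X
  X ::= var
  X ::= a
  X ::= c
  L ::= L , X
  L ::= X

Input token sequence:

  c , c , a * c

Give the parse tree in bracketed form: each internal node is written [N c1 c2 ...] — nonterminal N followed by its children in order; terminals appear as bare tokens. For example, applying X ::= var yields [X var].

L
L , X
L , X , X
X , X , X
c , X , X
c , c , X
c , c , X * X
c , c , a * X
c , c , a * c

[L [L [L [X c]] , [X c]] , [X [X a] * [X c]]]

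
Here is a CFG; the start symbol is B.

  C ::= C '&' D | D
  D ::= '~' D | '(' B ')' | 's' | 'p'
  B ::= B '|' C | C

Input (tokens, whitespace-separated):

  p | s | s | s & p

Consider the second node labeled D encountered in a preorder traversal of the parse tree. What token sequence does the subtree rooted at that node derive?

[B [B [B [B [C [D p]]] | [C [D s]]] | [C [D s]]] | [C [C [D s]] & [D p]]]

s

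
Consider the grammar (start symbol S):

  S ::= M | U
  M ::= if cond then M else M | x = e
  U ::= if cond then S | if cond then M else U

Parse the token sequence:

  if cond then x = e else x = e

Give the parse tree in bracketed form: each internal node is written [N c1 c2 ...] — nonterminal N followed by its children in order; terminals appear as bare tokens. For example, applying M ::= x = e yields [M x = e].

[S [M if cond then [M x = e] else [M x = e]]]

S
M
if cond then M else M
if cond then x = e else M
if cond then x = e else x = e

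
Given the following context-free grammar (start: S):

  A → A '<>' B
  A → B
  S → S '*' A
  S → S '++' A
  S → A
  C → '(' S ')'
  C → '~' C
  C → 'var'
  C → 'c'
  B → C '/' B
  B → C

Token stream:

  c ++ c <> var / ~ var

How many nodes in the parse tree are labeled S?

2

[S [S [A [B [C c]]]] ++ [A [A [B [C c]]] <> [B [C var] / [B [C ~ [C var]]]]]]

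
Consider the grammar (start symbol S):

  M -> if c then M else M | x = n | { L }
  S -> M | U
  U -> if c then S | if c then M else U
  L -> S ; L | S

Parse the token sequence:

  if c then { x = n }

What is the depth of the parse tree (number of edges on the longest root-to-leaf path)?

7

[S [U if c then [S [M { [L [S [M x = n]]] }]]]]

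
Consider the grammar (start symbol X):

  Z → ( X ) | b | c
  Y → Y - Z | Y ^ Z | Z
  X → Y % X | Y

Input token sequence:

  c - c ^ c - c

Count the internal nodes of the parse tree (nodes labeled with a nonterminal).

[X [Y [Y [Y [Y [Z c]] - [Z c]] ^ [Z c]] - [Z c]]]

9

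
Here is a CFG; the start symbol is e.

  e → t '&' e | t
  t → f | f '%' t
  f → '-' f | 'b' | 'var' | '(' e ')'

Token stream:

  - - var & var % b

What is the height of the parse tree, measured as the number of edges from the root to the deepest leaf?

5

[e [t [f - [f - [f var]]]] & [e [t [f var] % [t [f b]]]]]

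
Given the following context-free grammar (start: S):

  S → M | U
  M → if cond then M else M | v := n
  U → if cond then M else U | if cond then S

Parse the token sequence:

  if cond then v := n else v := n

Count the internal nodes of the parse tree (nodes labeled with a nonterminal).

4

[S [M if cond then [M v := n] else [M v := n]]]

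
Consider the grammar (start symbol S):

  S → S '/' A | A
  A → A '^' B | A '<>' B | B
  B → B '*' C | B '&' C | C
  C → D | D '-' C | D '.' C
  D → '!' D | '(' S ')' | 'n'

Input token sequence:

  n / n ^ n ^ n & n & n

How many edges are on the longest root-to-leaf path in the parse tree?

[S [S [A [B [C [D n]]]]] / [A [A [A [B [C [D n]]]] ^ [B [C [D n]]]] ^ [B [B [B [C [D n]]] & [C [D n]]] & [C [D n]]]]]

7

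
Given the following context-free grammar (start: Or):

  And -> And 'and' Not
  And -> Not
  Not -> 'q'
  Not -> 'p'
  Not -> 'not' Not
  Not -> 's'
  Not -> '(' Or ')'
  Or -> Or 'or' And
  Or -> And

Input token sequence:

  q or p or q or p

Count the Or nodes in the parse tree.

4

[Or [Or [Or [Or [And [Not q]]] or [And [Not p]]] or [And [Not q]]] or [And [Not p]]]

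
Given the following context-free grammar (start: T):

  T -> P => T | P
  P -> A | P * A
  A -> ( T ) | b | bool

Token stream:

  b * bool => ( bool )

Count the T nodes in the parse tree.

3

[T [P [P [A b]] * [A bool]] => [T [P [A ( [T [P [A bool]]] )]]]]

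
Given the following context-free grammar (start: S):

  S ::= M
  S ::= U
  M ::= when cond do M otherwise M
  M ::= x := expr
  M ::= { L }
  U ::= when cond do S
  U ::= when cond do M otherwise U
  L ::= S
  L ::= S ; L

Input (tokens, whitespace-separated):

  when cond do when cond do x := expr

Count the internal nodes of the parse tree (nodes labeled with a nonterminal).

[S [U when cond do [S [U when cond do [S [M x := expr]]]]]]

6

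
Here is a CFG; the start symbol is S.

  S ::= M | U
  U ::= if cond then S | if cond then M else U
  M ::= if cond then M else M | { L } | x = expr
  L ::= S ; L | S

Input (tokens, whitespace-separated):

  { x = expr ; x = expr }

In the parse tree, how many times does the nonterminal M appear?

[S [M { [L [S [M x = expr]] ; [L [S [M x = expr]]]] }]]

3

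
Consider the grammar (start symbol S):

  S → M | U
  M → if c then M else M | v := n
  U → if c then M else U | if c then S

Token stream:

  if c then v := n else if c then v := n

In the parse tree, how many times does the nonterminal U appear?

2

[S [U if c then [M v := n] else [U if c then [S [M v := n]]]]]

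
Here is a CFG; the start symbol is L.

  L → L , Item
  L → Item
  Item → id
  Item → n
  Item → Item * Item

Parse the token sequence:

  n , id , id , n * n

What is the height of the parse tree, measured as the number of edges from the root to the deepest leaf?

[L [L [L [L [Item n]] , [Item id]] , [Item id]] , [Item [Item n] * [Item n]]]

5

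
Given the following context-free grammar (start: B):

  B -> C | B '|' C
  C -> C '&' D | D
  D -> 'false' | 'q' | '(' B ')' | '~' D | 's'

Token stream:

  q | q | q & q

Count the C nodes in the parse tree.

[B [B [B [C [D q]]] | [C [D q]]] | [C [C [D q]] & [D q]]]

4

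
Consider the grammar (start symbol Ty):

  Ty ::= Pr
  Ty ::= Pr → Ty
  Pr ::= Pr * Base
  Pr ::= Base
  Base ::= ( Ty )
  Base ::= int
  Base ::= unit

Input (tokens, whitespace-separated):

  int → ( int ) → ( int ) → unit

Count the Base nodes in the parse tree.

6

[Ty [Pr [Base int]] → [Ty [Pr [Base ( [Ty [Pr [Base int]]] )]] → [Ty [Pr [Base ( [Ty [Pr [Base int]]] )]] → [Ty [Pr [Base unit]]]]]]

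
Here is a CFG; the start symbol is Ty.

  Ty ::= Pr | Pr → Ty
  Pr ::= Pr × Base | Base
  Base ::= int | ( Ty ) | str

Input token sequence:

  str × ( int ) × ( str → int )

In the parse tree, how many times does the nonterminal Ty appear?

[Ty [Pr [Pr [Pr [Base str]] × [Base ( [Ty [Pr [Base int]]] )]] × [Base ( [Ty [Pr [Base str]] → [Ty [Pr [Base int]]]] )]]]

4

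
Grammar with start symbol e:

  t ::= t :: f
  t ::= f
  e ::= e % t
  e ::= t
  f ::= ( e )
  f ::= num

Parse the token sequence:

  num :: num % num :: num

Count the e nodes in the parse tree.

2

[e [e [t [t [f num]] :: [f num]]] % [t [t [f num]] :: [f num]]]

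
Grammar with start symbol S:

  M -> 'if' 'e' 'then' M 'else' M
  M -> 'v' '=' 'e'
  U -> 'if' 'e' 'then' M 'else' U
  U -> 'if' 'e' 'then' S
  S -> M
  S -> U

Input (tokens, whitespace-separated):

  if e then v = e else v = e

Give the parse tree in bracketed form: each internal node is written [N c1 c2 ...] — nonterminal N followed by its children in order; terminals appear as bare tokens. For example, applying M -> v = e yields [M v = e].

[S [M if e then [M v = e] else [M v = e]]]

S
M
if e then M else M
if e then v = e else M
if e then v = e else v = e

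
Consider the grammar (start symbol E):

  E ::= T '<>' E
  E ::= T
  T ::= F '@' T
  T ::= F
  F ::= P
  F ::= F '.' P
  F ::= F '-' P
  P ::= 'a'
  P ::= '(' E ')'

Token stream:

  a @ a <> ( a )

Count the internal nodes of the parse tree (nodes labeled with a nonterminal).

15

[E [T [F [P a]] @ [T [F [P a]]]] <> [E [T [F [P ( [E [T [F [P a]]]] )]]]]]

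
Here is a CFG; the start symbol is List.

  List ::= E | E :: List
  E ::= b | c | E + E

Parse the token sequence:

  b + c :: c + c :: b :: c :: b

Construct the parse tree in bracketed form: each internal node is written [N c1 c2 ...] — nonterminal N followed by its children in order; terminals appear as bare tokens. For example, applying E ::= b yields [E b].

List
E :: List
E + E :: List
b + E :: List
b + c :: List
b + c :: E :: List
b + c :: E + E :: List
b + c :: c + E :: List
b + c :: c + c :: List
b + c :: c + c :: E :: List
b + c :: c + c :: b :: List
b + c :: c + c :: b :: E :: List
b + c :: c + c :: b :: c :: List
b + c :: c + c :: b :: c :: E
b + c :: c + c :: b :: c :: b

[List [E [E b] + [E c]] :: [List [E [E c] + [E c]] :: [List [E b] :: [List [E c] :: [List [E b]]]]]]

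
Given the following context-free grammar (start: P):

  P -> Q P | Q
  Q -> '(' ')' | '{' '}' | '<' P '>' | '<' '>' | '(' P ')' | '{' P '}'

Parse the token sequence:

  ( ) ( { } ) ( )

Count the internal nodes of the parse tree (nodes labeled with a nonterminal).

[P [Q ( )] [P [Q ( [P [Q { }]] )] [P [Q ( )]]]]

8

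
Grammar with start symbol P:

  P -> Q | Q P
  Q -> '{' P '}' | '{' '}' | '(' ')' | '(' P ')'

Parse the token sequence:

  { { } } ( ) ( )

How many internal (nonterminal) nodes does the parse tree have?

8

[P [Q { [P [Q { }]] }] [P [Q ( )] [P [Q ( )]]]]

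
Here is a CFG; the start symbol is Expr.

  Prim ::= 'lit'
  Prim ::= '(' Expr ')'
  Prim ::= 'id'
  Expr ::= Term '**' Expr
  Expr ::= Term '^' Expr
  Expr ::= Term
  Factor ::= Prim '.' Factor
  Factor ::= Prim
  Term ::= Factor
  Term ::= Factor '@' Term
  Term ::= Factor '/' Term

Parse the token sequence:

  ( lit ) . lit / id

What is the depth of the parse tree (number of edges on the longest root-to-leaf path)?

[Expr [Term [Factor [Prim ( [Expr [Term [Factor [Prim lit]]]] )] . [Factor [Prim lit]]] / [Term [Factor [Prim id]]]]]

8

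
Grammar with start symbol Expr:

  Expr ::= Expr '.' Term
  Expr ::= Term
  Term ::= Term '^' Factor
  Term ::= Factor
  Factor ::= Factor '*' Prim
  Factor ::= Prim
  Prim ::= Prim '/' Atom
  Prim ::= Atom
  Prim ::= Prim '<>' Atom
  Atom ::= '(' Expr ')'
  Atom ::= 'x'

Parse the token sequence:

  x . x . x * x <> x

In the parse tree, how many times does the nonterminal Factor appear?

[Expr [Expr [Expr [Term [Factor [Prim [Atom x]]]]] . [Term [Factor [Prim [Atom x]]]]] . [Term [Factor [Factor [Prim [Atom x]]] * [Prim [Prim [Atom x]] <> [Atom x]]]]]

4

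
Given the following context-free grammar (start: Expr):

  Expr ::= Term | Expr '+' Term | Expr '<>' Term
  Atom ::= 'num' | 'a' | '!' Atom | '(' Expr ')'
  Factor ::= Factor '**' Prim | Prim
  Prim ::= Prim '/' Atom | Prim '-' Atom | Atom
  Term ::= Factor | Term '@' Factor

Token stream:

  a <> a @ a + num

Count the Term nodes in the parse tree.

[Expr [Expr [Expr [Term [Factor [Prim [Atom a]]]]] <> [Term [Term [Factor [Prim [Atom a]]]] @ [Factor [Prim [Atom a]]]]] + [Term [Factor [Prim [Atom num]]]]]

4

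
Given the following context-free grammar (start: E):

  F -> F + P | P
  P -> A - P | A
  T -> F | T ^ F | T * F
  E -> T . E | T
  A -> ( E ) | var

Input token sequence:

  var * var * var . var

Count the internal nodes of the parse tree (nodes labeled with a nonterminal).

18

[E [T [T [T [F [P [A var]]]] * [F [P [A var]]]] * [F [P [A var]]]] . [E [T [F [P [A var]]]]]]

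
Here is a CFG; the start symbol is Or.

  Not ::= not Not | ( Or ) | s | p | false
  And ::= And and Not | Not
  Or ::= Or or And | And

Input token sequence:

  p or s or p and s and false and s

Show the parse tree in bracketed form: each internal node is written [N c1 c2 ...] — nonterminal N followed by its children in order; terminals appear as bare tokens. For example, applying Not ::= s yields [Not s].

Or
Or or And
Or or And or And
And or And or And
Not or And or And
p or And or And
p or Not or And
p or s or And
p or s or And and Not
p or s or And and Not and Not
p or s or And and Not and Not and Not
p or s or Not and Not and Not and Not
p or s or p and Not and Not and Not
p or s or p and s and Not and Not
p or s or p and s and false and Not
p or s or p and s and false and s

[Or [Or [Or [And [Not p]]] or [And [Not s]]] or [And [And [And [And [Not p]] and [Not s]] and [Not false]] and [Not s]]]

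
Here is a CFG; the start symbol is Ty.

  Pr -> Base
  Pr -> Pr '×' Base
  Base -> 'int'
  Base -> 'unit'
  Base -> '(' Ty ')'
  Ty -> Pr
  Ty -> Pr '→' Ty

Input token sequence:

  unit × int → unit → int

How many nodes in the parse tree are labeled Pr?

[Ty [Pr [Pr [Base unit]] × [Base int]] → [Ty [Pr [Base unit]] → [Ty [Pr [Base int]]]]]

4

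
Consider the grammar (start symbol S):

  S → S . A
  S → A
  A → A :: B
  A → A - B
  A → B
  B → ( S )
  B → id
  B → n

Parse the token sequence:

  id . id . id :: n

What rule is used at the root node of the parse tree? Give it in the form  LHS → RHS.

S → S . A

[S [S [S [A [B id]]] . [A [B id]]] . [A [A [B id]] :: [B n]]]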